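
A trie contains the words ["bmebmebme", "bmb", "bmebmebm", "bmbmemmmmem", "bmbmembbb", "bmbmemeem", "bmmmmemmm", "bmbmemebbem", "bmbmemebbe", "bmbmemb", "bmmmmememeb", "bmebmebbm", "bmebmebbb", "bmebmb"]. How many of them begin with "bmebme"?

4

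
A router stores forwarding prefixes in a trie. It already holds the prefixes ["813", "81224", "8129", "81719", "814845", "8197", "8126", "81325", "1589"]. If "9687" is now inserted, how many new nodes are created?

No existing word starts with "9", so every character of "9687" needs a new node.
4 − 0 = 4 new nodes.

4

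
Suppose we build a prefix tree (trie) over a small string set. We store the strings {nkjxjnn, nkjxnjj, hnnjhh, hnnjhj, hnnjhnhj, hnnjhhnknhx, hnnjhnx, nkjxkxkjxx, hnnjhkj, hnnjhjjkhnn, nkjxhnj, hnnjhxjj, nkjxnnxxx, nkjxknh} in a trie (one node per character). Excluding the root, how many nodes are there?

For each word, the new-node count is its length minus the longest prefix already in the trie:
  "nkjxjnn" → 7 new (n, k, j, x, j, n, n)
  "nkjxnjj" → prefix "nkjx" already present; 3 new (n, j, j)
  "hnnjhh" → 6 new (h, n, n, j, h, h)
  "hnnjhj" → prefix "hnnjh" already present; 1 new (j)
  "hnnjhnhj" → prefix "hnnjh" already present; 3 new (n, h, j)
  "hnnjhhnknhx" → prefix "hnnjhh" already present; 5 new (n, k, n, h, x)
  "hnnjhnx" → prefix "hnnjhn" already present; 1 new (x)
  "nkjxkxkjxx" → prefix "nkjx" already present; 6 new (k, x, k, j, x, x)
  "hnnjhkj" → prefix "hnnjh" already present; 2 new (k, j)
  "hnnjhjjkhnn" → prefix "hnnjhj" already present; 5 new (j, k, h, n, n)
  "nkjxhnj" → prefix "nkjx" already present; 3 new (h, n, j)
  "hnnjhxjj" → prefix "hnnjh" already present; 3 new (x, j, j)
  "nkjxnnxxx" → prefix "nkjxn" already present; 4 new (n, x, x, x)
  "nkjxknh" → prefix "nkjxk" already present; 2 new (n, h)
Total nodes = 7 + 3 + 6 + 1 + 3 + 5 + 1 + 6 + 2 + 5 + 3 + 3 + 4 + 2 = 51

51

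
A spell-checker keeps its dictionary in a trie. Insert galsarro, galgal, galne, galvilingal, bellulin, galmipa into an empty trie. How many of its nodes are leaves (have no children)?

6

A leaf is a node with no children — equivalently, the end of a word that is not a proper prefix of any other stored word.
Those words: "bellulin", "galgal", "galmipa", "galne", "galsarro", "galvilingal"
Leaf count: 6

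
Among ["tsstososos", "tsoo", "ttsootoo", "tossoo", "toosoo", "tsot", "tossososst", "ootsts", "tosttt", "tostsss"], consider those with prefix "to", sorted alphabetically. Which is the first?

Words with prefix "to", in lexicographic order: "toosoo", "tossoo", "tossososst", "tostsss", "tosttt"
Position 1: toosoo

toosoo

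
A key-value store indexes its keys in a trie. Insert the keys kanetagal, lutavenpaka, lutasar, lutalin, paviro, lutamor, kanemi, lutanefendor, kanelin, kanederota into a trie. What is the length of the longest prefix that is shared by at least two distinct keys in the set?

Look for the deepest trie node that still has at least two words in its subtree.
e.g. "kanederota" and "kanelin" share the prefix "kane" of length 4; no pair shares a longer one.
Longest shared-prefix length: 4

4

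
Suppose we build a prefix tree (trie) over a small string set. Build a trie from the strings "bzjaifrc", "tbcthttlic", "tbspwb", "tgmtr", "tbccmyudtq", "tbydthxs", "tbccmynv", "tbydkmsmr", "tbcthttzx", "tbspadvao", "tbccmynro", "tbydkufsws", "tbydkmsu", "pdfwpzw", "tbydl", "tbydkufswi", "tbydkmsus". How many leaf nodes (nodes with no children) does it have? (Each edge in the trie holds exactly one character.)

A leaf is a node with no children — equivalently, the end of a word that is not a proper prefix of any other stored word.
Those words: "bzjaifrc", "pdfwpzw", "tbccmynro", "tbccmynv", "tbccmyudtq", "tbcthttlic", "tbcthttzx", "tbspadvao", "tbspwb", "tbydkmsmr", "tbydkmsus", "tbydkufswi", "tbydkufsws", "tbydl", "tbydthxs", "tgmtr"
Leaf count: 16

16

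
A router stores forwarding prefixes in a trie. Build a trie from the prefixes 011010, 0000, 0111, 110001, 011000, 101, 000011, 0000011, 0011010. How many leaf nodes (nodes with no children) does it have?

A leaf is a node with no children — equivalently, the end of a word that is not a proper prefix of any other stored word.
Those words: "0000011", "000011", "0011010", "011000", "011010", "0111", "101", "110001"
Leaf count: 8

8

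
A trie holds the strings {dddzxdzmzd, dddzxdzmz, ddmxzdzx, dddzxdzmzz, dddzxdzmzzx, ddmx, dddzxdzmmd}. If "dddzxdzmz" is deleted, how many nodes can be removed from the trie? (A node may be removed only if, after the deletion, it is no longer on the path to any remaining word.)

0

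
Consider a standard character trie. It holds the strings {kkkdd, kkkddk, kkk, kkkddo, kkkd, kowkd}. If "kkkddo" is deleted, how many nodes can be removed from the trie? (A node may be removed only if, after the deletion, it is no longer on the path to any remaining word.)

1

A node on "kkkddo"'s path can go only if nothing else ends at it or branches off below it.
The suffix "o" (1 node) is used only by "kkkddo"; the node for "kkkdd" still has the child "k", so pruning stops there.
Nodes removed: 1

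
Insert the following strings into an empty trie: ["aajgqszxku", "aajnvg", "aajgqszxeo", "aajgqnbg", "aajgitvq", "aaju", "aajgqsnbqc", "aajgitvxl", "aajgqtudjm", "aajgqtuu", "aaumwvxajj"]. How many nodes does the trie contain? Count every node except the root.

43

For each word, the new-node count is its length minus the longest prefix already in the trie:
  "aajgqszxku" → 10 new (a, a, j, g, q, s, z, x, k, u)
  "aajnvg" → prefix "aaj" already present; 3 new (n, v, g)
  "aajgqszxeo" → prefix "aajgqszx" already present; 2 new (e, o)
  "aajgqnbg" → prefix "aajgq" already present; 3 new (n, b, g)
  "aajgitvq" → prefix "aajg" already present; 4 new (i, t, v, q)
  "aaju" → prefix "aaj" already present; 1 new (u)
  "aajgqsnbqc" → prefix "aajgqs" already present; 4 new (n, b, q, c)
  "aajgitvxl" → prefix "aajgitv" already present; 2 new (x, l)
  "aajgqtudjm" → prefix "aajgq" already present; 5 new (t, u, d, j, m)
  "aajgqtuu" → prefix "aajgqtu" already present; 1 new (u)
  "aaumwvxajj" → prefix "aa" already present; 8 new (u, m, w, v, x, a, j, j)
Total nodes = 10 + 3 + 2 + 3 + 4 + 1 + 4 + 2 + 5 + 1 + 8 = 43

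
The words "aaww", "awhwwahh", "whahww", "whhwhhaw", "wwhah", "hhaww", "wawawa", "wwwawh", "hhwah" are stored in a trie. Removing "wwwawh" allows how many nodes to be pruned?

Walk "wwwawh" from the leaf back toward the root, removing each node that no remaining word uses.
The suffix "wawh" (4 nodes) is used only by "wwwawh"; the node for "ww" still has the child "h", so pruning stops there.
Nodes removed: 4

4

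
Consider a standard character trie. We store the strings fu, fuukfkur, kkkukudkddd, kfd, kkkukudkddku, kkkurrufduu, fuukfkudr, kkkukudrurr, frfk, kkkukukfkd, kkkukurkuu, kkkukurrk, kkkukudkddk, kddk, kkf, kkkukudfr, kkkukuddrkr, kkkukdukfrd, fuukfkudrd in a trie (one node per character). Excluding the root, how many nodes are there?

66

Trace insertions, counting only characters that open a new branch:
  "fu" → 2 new (f, u)
  "fuukfkur" → prefix "fu" already present; 6 new (u, k, f, k, u, r)
  "kkkukudkddd" → 11 new (k, k, k, u, k, u, d, k, d, d, d)
  "kfd" → prefix "k" already present; 2 new (f, d)
  "kkkukudkddku" → prefix "kkkukudkdd" already present; 2 new (k, u)
  "kkkurrufduu" → prefix "kkku" already present; 7 new (r, r, u, f, d, u, u)
  "fuukfkudr" → prefix "fuukfku" already present; 2 new (d, r)
  "kkkukudrurr" → prefix "kkkukud" already present; 4 new (r, u, r, r)
  "frfk" → prefix "f" already present; 3 new (r, f, k)
  "kkkukukfkd" → prefix "kkkuku" already present; 4 new (k, f, k, d)
  "kkkukurkuu" → prefix "kkkuku" already present; 4 new (r, k, u, u)
  "kkkukurrk" → prefix "kkkukur" already present; 2 new (r, k)
  "kkkukudkddk" → prefix "kkkukudkddk" already present; 0 new (none)
  "kddk" → prefix "k" already present; 3 new (d, d, k)
  "kkf" → prefix "kk" already present; 1 new (f)
  "kkkukudfr" → prefix "kkkukud" already present; 2 new (f, r)
  "kkkukuddrkr" → prefix "kkkukud" already present; 4 new (d, r, k, r)
  "kkkukdukfrd" → prefix "kkkuk" already present; 6 new (d, u, k, f, r, d)
  "fuukfkudrd" → prefix "fuukfkudr" already present; 1 new (d)
Total nodes = 2 + 6 + 11 + 2 + 2 + 7 + 2 + 4 + 3 + 4 + 4 + 2 + 0 + 3 + 1 + 2 + 4 + 6 + 1 = 66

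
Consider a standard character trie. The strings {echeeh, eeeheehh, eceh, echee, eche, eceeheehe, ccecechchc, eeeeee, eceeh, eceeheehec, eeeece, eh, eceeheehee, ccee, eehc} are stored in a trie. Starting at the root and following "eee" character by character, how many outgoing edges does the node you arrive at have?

The children of the "eee" node are the distinct next characters among strings starting with "eee".
Distinct next characters after "eee": e, h.
That node has 2 child edges.

2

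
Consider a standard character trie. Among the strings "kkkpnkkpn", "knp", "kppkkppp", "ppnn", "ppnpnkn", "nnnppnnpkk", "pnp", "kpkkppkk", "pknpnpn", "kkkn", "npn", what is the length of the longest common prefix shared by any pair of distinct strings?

3

Equivalently: take the maximum, over all pairs, of their longest common prefix length.
"kkkn" and "kkkpnkkpn" agree on "kkk" (3 characters) before diverging; nothing deeper is shared.
Longest shared-prefix length: 3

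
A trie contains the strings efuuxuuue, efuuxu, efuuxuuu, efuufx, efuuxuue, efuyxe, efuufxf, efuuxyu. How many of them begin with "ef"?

Walk to "ef"; the words in its subtree are exactly those with that prefix.
Matches: "efuufx", "efuufxf", "efuuxu", "efuuxuue", "efuuxuuu", "efuuxuuue", "efuuxyu", "efuyxe"
Count: 8

8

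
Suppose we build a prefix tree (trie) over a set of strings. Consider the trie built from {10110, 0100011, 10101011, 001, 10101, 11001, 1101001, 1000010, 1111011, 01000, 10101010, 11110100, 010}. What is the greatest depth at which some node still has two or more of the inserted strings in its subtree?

7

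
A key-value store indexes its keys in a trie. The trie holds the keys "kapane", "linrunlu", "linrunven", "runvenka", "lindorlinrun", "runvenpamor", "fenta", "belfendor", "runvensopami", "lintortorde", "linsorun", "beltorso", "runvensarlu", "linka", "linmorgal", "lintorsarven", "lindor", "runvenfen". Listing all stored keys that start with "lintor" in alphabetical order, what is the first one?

lintorsarven

Filter for "lintor…" and sort: "lintorsarven", "lintortorde"
Position 1: lintorsarven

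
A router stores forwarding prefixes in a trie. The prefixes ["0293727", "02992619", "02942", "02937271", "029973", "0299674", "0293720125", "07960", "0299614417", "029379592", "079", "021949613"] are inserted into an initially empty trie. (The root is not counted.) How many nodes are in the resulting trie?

Insert word by word; a character creates a node only if that edge doesn't already exist:
  "0293727" → 7 new (0, 2, 9, 3, 7, 2, 7)
  "02992619" → prefix "029" already present; 5 new (9, 2, 6, 1, 9)
  "02942" → prefix "029" already present; 2 new (4, 2)
  "02937271" → prefix "0293727" already present; 1 new (1)
  "029973" → prefix "0299" already present; 2 new (7, 3)
  "0299674" → prefix "0299" already present; 3 new (6, 7, 4)
  "0293720125" → prefix "029372" already present; 4 new (0, 1, 2, 5)
  "07960" → prefix "0" already present; 4 new (7, 9, 6, 0)
  "0299614417" → prefix "02996" already present; 5 new (1, 4, 4, 1, 7)
  "029379592" → prefix "02937" already present; 4 new (9, 5, 9, 2)
  "079" → prefix "079" already present; 0 new (none)
  "021949613" → prefix "02" already present; 7 new (1, 9, 4, 9, 6, 1, 3)
Total nodes = 7 + 5 + 2 + 1 + 2 + 3 + 4 + 4 + 5 + 4 + 0 + 7 = 44

44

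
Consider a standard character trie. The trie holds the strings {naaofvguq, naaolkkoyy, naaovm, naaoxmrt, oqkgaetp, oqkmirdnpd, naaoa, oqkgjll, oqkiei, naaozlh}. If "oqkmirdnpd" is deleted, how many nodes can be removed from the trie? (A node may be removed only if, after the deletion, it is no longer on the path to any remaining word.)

Walk "oqkmirdnpd" from the leaf back toward the root, removing each node that no remaining word uses.
The suffix "mirdnpd" (7 nodes) is used only by "oqkmirdnpd"; the node for "oqk" still has the child "g", so pruning stops there.
Nodes removed: 7

7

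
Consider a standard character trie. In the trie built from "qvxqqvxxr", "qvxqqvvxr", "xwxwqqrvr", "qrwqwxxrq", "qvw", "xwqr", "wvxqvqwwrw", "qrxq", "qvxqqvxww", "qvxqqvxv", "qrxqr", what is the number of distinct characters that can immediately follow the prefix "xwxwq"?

1

Follow the path "xwxwq" to its node, then look at its outgoing edges.
Characters that immediately follow "xwxwq" among the stored strings: {q}.
That node has 1 child edge.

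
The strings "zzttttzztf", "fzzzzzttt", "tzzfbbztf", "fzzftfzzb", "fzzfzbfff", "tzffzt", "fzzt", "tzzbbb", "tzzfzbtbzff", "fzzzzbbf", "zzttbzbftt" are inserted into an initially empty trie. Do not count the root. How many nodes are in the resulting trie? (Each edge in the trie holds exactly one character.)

63

Trace insertions, counting only characters that open a new branch:
  "zzttttzztf" → 10 new (z, z, t, t, t, t, z, z, t, f)
  "fzzzzzttt" → 9 new (f, z, z, z, z, z, t, t, t)
  "tzzfbbztf" → 9 new (t, z, z, f, b, b, z, t, f)
  "fzzftfzzb" → prefix "fzz" already present; 6 new (f, t, f, z, z, b)
  "fzzfzbfff" → prefix "fzzf" already present; 5 new (z, b, f, f, f)
  "tzffzt" → prefix "tz" already present; 4 new (f, f, z, t)
  "fzzt" → prefix "fzz" already present; 1 new (t)
  "tzzbbb" → prefix "tzz" already present; 3 new (b, b, b)
  "tzzfzbtbzff" → prefix "tzzf" already present; 7 new (z, b, t, b, z, f, f)
  "fzzzzbbf" → prefix "fzzzz" already present; 3 new (b, b, f)
  "zzttbzbftt" → prefix "zztt" already present; 6 new (b, z, b, f, t, t)
Total nodes = 10 + 9 + 9 + 6 + 5 + 4 + 1 + 3 + 7 + 3 + 6 = 63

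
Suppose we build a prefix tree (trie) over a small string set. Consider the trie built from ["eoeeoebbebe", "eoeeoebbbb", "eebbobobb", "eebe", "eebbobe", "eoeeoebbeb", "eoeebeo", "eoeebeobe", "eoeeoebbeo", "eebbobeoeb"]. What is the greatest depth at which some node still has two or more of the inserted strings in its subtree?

10

Look for the deepest trie node that still has at least two words in its subtree.
e.g. "eoeeoebbeb" and "eoeeoebbebe" share the prefix "eoeeoebbeb" of length 10; no pair shares a longer one.
Longest shared-prefix length: 10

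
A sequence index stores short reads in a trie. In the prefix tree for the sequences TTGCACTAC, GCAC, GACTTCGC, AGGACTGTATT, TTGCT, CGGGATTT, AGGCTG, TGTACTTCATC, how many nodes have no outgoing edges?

8

Leaves are exactly the stored words that no other stored word extends.
Those words: "AGGACTGTATT", "AGGCTG", "CGGGATTT", "GACTTCGC", "GCAC", "TGTACTTCATC", "TTGCACTAC", "TTGCT"
Leaf count: 8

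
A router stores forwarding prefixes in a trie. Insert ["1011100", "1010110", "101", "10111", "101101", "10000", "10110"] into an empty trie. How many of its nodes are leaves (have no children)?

A leaf is a node with no children — equivalently, the end of a word that is not a proper prefix of any other stored word.
Those words: "10000", "1010110", "101101", "1011100"
Leaf count: 4

4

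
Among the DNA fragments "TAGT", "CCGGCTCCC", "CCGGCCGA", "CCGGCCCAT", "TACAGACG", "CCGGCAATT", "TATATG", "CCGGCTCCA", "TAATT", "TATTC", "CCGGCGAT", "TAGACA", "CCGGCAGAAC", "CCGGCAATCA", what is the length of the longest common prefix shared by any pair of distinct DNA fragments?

8

The deepest shared node is where two words last agree before diverging.
"CCGGCAATCA" and "CCGGCAATT" agree on "CCGGCAAT" (8 characters) before diverging; nothing deeper is shared.
Longest shared-prefix length: 8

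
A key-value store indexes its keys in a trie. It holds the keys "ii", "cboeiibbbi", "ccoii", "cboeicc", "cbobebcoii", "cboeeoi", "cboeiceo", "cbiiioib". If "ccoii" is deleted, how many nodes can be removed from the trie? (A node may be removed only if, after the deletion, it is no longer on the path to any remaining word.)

4

A node on "ccoii"'s path can go only if nothing else ends at it or branches off below it.
The suffix "coii" (4 nodes) is used only by "ccoii"; the node for "c" still has the child "b", so pruning stops there.
Nodes removed: 4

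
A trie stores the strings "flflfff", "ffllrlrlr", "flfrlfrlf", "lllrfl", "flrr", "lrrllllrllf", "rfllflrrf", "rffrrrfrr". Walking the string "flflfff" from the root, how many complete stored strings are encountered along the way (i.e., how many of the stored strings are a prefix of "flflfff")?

1

Traverse "flflfff" character by character; count nodes along the way that are marked as word ends.
Prefixes of the query that are stored words: "flflfff"
Count: 1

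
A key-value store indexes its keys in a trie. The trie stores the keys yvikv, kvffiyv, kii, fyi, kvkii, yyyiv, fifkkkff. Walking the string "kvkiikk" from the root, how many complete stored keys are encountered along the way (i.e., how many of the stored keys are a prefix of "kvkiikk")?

1

Walk "kvkiikk" from the root; an end-of-word marker is hit whenever a stored word is a prefix of "kvkiikk".
Prefixes of the query that are stored words: "kvkii"
Count: 1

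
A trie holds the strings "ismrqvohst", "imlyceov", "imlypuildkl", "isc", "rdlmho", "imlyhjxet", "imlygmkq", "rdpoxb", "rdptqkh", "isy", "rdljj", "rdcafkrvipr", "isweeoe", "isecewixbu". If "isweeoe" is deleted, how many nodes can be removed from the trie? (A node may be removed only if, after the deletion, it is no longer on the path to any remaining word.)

5

After clearing the end-marker at "isweeoe", prune upward until reaching a node still needed by another word.
The suffix "weeoe" (5 nodes) is used only by "isweeoe"; the node for "is" still has the child "m", so pruning stops there.
Nodes removed: 5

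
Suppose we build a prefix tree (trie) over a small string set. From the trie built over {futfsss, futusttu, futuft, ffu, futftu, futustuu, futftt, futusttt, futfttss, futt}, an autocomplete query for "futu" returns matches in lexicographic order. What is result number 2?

DFS of the "futu" subtree visits, in order: "futuft", "futusttt", "futusttu", "futustuu"
The 2nd is futusttt.

futusttt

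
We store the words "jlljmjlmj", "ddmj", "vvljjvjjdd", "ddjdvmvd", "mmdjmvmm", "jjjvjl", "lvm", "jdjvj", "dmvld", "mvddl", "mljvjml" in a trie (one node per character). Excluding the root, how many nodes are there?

63

Insert word by word; a character creates a node only if that edge doesn't already exist:
  "jlljmjlmj" → 9 new (j, l, l, j, m, j, l, m, j)
  "ddmj" → 4 new (d, d, m, j)
  "vvljjvjjdd" → 10 new (v, v, l, j, j, v, j, j, d, d)
  "ddjdvmvd" → prefix "dd" already present; 6 new (j, d, v, m, v, d)
  "mmdjmvmm" → 8 new (m, m, d, j, m, v, m, m)
  "jjjvjl" → prefix "j" already present; 5 new (j, j, v, j, l)
  "lvm" → 3 new (l, v, m)
  "jdjvj" → prefix "j" already present; 4 new (d, j, v, j)
  "dmvld" → prefix "d" already present; 4 new (m, v, l, d)
  "mvddl" → prefix "m" already present; 4 new (v, d, d, l)
  "mljvjml" → prefix "m" already present; 6 new (l, j, v, j, m, l)
Total nodes = 9 + 4 + 10 + 6 + 8 + 5 + 3 + 4 + 4 + 4 + 6 = 63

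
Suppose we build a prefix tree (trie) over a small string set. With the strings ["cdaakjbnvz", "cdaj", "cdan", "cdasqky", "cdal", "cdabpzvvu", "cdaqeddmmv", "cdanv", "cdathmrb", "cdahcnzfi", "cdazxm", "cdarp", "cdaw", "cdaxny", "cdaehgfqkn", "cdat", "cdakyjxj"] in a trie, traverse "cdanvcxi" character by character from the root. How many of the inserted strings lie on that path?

2

Walk "cdanvcxi" from the root; an end-of-word marker is hit whenever a stored word is a prefix of "cdanvcxi".
Prefixes of the query that are stored words: "cdan", "cdanv"
Count: 2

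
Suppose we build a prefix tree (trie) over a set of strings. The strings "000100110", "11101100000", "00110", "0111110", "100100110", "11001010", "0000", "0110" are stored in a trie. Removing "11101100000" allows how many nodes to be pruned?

A node on "11101100000"'s path can go only if nothing else ends at it or branches off below it.
The suffix "101100000" (9 nodes) is used only by "11101100000"; the node for "11" still has the child "0", so pruning stops there.
Nodes removed: 9

9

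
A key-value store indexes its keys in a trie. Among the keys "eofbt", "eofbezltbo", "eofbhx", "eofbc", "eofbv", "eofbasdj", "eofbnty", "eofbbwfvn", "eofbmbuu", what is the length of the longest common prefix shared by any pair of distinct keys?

4

Equivalently: take the maximum, over all pairs, of their longest common prefix length.
"eofbasdj" and "eofbbwfvn" agree on "eofb" (4 characters) before diverging; nothing deeper is shared.
Longest shared-prefix length: 4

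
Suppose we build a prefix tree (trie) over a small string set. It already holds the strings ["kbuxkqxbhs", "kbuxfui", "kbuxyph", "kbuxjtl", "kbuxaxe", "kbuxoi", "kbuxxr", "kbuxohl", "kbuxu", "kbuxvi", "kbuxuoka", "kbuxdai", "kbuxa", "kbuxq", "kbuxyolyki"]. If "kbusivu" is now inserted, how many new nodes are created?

4

The longest prefix of "kbusivu" already in the trie is "kbu" (length 3).
Each of the 4 remaining characters creates one node.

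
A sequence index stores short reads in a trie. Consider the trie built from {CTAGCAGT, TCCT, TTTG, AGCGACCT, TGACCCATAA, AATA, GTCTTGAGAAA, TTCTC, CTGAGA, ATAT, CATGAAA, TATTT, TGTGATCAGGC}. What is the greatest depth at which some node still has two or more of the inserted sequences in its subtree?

2

The deepest shared node is where two words last agree before diverging.
"CTAGCAGT" and "CTGAGA" agree on "CT" (2 characters) before diverging; nothing deeper is shared.
Longest shared-prefix length: 2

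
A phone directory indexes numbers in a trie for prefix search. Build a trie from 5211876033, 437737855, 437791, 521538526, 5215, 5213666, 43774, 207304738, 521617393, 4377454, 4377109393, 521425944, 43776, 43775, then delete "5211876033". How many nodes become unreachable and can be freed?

7

A node on "5211876033"'s path can go only if nothing else ends at it or branches off below it.
The suffix "1876033" (7 nodes) is used only by "5211876033"; the node for "521" still has the child "5", so pruning stops there.
Nodes removed: 7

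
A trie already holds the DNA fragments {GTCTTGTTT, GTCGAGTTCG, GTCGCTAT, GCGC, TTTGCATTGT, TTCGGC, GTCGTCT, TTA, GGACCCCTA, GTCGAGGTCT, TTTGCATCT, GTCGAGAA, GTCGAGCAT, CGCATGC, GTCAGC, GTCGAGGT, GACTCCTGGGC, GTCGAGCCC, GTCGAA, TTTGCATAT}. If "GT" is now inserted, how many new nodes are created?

Every character of "GT" already lies on an existing path (it is a prefix of some stored word).
No new nodes are needed: 0.

0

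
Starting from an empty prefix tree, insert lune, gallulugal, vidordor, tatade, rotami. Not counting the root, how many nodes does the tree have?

Insert word by word; a character creates a node only if that edge doesn't already exist:
  "lune" → 4 new (l, u, n, e)
  "gallulugal" → 10 new (g, a, l, l, u, l, u, g, a, l)
  "vidordor" → 8 new (v, i, d, o, r, d, o, r)
  "tatade" → 6 new (t, a, t, a, d, e)
  "rotami" → 6 new (r, o, t, a, m, i)
Total nodes = 4 + 10 + 8 + 6 + 6 = 34

34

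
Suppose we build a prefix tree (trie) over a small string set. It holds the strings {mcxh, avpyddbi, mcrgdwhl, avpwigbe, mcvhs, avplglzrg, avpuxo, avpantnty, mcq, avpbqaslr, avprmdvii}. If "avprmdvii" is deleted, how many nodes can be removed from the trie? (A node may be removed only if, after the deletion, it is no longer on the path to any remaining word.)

6

Walk "avprmdvii" from the leaf back toward the root, removing each node that no remaining word uses.
The suffix "rmdvii" (6 nodes) is used only by "avprmdvii"; the node for "avp" still has the child "y", so pruning stops there.
Nodes removed: 6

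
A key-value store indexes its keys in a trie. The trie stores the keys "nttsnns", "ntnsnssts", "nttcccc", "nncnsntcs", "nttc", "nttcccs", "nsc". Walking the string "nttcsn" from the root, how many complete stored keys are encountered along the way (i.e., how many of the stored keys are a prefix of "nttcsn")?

1

Walk "nttcsn" from the root; an end-of-word marker is hit whenever a stored word is a prefix of "nttcsn".
Prefixes of the query that are stored words: "nttc"
Count: 1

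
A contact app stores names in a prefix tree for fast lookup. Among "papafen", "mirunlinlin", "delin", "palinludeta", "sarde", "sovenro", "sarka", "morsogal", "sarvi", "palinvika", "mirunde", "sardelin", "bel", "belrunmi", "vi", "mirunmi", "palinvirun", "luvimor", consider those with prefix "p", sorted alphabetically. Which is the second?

DFS of the "p" subtree visits, in order: "palinludeta", "palinvika", "palinvirun", "papafen"
Position 2: palinvika

palinvika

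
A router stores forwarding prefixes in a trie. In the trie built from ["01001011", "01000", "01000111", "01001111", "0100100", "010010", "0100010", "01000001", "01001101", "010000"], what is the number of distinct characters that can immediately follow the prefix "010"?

1

Walk "010" from the root, arriving at one node.
Distinct next characters after "010": 0.
That node has 1 child edge.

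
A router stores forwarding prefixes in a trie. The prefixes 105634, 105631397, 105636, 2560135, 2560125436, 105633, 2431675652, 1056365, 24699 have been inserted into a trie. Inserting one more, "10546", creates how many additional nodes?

"105" is already a path in the trie; the remaining "46" must be added.
Each of the 2 remaining characters creates one node.

2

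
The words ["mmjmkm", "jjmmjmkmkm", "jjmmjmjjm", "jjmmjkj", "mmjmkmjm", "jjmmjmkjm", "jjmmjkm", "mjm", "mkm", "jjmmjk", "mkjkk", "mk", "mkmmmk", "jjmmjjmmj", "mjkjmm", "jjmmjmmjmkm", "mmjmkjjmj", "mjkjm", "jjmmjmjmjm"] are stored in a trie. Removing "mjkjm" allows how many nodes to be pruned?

Walk "mjkjm" from the leaf back toward the root, removing each node that no remaining word uses.
Every node on "mjkjm" is still needed (e.g. by "mjkjmm"), so nothing is freed.
Nodes removed: 0

0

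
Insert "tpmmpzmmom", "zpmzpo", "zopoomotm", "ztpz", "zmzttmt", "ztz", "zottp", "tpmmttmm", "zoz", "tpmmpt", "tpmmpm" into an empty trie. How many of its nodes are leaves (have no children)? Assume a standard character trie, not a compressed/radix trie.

Leaves are exactly the stored words that no other stored word extends.
Those words: "tpmmpm", "tpmmpt", "tpmmpzmmom", "tpmmttmm", "zmzttmt", "zopoomotm", "zottp", "zoz", "zpmzpo", "ztpz", "ztz"
Leaf count: 11

11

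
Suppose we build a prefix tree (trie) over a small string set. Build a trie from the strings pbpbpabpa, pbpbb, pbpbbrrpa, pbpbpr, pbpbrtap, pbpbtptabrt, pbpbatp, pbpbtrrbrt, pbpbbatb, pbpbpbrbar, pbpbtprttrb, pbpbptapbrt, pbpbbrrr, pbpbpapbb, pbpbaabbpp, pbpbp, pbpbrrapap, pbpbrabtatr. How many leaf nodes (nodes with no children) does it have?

16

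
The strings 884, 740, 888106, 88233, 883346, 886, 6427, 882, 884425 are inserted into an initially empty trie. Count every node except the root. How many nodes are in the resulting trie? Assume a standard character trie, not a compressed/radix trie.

25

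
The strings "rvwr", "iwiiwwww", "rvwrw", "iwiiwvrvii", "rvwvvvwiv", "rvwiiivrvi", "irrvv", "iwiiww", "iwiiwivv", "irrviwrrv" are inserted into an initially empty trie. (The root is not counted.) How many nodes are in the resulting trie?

For each word, the new-node count is its length minus the longest prefix already in the trie:
  "rvwr" → 4 new (r, v, w, r)
  "iwiiwwww" → 8 new (i, w, i, i, w, w, w, w)
  "rvwrw" → prefix "rvwr" already present; 1 new (w)
  "iwiiwvrvii" → prefix "iwiiw" already present; 5 new (v, r, v, i, i)
  "rvwvvvwiv" → prefix "rvw" already present; 6 new (v, v, v, w, i, v)
  "rvwiiivrvi" → prefix "rvw" already present; 7 new (i, i, i, v, r, v, i)
  "irrvv" → prefix "i" already present; 4 new (r, r, v, v)
  "iwiiww" → prefix "iwiiww" already present; 0 new (none)
  "iwiiwivv" → prefix "iwiiw" already present; 3 new (i, v, v)
  "irrviwrrv" → prefix "irrv" already present; 5 new (i, w, r, r, v)
Total nodes = 4 + 8 + 1 + 5 + 6 + 7 + 4 + 0 + 3 + 5 = 43

43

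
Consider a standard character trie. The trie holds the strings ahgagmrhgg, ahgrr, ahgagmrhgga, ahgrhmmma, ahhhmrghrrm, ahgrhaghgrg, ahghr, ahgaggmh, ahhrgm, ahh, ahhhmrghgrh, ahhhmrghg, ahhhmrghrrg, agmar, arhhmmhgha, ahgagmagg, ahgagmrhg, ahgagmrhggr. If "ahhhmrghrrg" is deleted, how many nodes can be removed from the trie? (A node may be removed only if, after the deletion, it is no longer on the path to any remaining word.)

1

A node on "ahhhmrghrrg"'s path can go only if nothing else ends at it or branches off below it.
The suffix "g" (1 node) is used only by "ahhhmrghrrg"; the node for "ahhhmrghrr" still has the child "m", so pruning stops there.
Nodes removed: 1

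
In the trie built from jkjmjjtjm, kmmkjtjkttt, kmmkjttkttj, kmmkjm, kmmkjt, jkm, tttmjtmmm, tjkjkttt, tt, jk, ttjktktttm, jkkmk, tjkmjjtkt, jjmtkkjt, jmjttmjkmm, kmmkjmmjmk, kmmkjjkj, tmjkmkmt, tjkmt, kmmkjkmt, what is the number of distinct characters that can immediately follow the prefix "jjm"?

The children of the "jjm" node are the distinct next characters among strings starting with "jjm".
Distinct next characters after "jjm": t.
That node has 1 child edge.

1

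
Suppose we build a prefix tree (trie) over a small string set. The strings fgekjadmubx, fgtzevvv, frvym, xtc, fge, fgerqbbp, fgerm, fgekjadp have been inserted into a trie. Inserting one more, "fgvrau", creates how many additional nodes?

Walking "fgvrau" from the root, the first 2 characters ("fg") follow existing edges; "v" is the first miss.
So 6 − 2 = 4 new nodes.

4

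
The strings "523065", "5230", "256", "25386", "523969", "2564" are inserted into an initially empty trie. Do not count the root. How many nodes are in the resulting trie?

16

Count nodes per top-level branch (shared prefixes stored once):
  '2'-branch (25386, 256, 2564): 7 nodes
  '5'-branch (5230, 523065, 523969): 9 nodes
Sum: 16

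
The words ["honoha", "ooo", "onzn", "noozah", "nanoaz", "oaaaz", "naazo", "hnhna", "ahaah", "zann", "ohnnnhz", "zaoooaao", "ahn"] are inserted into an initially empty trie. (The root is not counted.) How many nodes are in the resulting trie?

Insert word by word; a character creates a node only if that edge doesn't already exist:
  "honoha" → 6 new (h, o, n, o, h, a)
  "ooo" → 3 new (o, o, o)
  "onzn" → prefix "o" already present; 3 new (n, z, n)
  "noozah" → 6 new (n, o, o, z, a, h)
  "nanoaz" → prefix "n" already present; 5 new (a, n, o, a, z)
  "oaaaz" → prefix "o" already present; 4 new (a, a, a, z)
  "naazo" → prefix "na" already present; 3 new (a, z, o)
  "hnhna" → prefix "h" already present; 4 new (n, h, n, a)
  "ahaah" → 5 new (a, h, a, a, h)
  "zann" → 4 new (z, a, n, n)
  "ohnnnhz" → prefix "o" already present; 6 new (h, n, n, n, h, z)
  "zaoooaao" → prefix "za" already present; 6 new (o, o, o, a, a, o)
  "ahn" → prefix "ah" already present; 1 new (n)
Total nodes = 6 + 3 + 3 + 6 + 5 + 4 + 3 + 4 + 5 + 4 + 6 + 6 + 1 = 56

56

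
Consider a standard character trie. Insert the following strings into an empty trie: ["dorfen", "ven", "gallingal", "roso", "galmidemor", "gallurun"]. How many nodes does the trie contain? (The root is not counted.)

33

Trace insertions, counting only characters that open a new branch:
  "dorfen" → 6 new (d, o, r, f, e, n)
  "ven" → 3 new (v, e, n)
  "gallingal" → 9 new (g, a, l, l, i, n, g, a, l)
  "roso" → 4 new (r, o, s, o)
  "galmidemor" → prefix "gal" already present; 7 new (m, i, d, e, m, o, r)
  "gallurun" → prefix "gall" already present; 4 new (u, r, u, n)
Total nodes = 6 + 3 + 9 + 4 + 7 + 4 = 33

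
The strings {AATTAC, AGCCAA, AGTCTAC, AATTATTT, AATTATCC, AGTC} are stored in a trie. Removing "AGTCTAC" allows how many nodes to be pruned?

A node on "AGTCTAC"'s path can go only if nothing else ends at it or branches off below it.
The suffix "TAC" (3 nodes) is used only by "AGTCTAC"; "AGTC" is itself a stored word, so pruning stops there.
Nodes removed: 3

3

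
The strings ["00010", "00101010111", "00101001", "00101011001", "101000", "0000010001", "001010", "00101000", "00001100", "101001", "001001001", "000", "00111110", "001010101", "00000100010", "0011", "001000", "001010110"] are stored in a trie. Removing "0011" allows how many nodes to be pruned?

0

A node on "0011"'s path can go only if nothing else ends at it or branches off below it.
Every node on "0011" is still needed (e.g. by "00111110"), so nothing is freed.
Nodes removed: 0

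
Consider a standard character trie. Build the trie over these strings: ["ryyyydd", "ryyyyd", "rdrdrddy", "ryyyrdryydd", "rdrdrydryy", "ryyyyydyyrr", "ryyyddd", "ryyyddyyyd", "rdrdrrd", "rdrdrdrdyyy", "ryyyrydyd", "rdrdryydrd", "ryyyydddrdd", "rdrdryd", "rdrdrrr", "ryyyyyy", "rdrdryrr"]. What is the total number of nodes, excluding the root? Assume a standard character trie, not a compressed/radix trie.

Count nodes per top-level branch (shared prefixes stored once):
  'r'-branch (rdrdrddy, rdrdrdrdyyy, rdrdrrd, rdrdrrr, rdrdryd, rdrdrydryy, rdrdryrr, rdrdryydrd, ryyyddd, ryyyddyyyd, ryyyrdryydd, ryyyrydyd, ryyyyd, ryyyydd, ryyyydddrdd, ryyyyydyyrr, ryyyyyy): 62 nodes
Sum: 62

62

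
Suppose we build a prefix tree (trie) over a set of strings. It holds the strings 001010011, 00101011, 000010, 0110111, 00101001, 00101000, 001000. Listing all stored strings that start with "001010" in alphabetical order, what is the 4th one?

00101011

Words with prefix "001010", in lexicographic order: "00101000", "00101001", "001010011", "00101011"
Position 4: 00101011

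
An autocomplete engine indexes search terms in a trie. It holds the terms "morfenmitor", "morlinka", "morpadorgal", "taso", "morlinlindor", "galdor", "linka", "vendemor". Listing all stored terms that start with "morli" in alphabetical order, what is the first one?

Words with prefix "morli", in lexicographic order: "morlinka", "morlinlindor"
Position 1: morlinka

morlinka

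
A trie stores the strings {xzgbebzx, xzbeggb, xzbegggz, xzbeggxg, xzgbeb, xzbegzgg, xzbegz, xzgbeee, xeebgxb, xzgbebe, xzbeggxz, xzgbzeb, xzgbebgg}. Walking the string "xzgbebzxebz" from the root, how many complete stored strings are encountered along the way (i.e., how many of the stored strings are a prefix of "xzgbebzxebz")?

Traverse "xzgbebzxebz" character by character; count nodes along the way that are marked as word ends.
Prefixes of the query that are stored words: "xzgbeb", "xzgbebzx"
Count: 2

2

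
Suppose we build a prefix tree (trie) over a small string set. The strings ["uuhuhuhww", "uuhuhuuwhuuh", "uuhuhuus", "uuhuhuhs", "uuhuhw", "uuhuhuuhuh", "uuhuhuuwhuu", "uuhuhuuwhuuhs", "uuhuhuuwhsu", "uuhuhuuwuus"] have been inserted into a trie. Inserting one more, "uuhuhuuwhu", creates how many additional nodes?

"uuhuhuuwhu" is already a full path in the trie; only an end-marker is added.
No new nodes are needed: 0.

0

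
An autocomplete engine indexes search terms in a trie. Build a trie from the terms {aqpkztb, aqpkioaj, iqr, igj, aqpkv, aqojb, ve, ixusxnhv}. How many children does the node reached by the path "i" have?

3

Follow the path "i" to its node, then look at its outgoing edges.
Characters that immediately follow "i" among the stored strings: {g, q, x}.
That node has 3 child edges.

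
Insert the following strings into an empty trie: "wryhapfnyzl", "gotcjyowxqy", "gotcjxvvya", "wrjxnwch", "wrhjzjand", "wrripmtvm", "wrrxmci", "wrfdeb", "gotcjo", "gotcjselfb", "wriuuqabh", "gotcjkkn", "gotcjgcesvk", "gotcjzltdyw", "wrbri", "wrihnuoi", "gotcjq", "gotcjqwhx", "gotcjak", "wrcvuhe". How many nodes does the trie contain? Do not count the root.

102

For each word, the new-node count is its length minus the longest prefix already in the trie:
  "wryhapfnyzl" → 11 new (w, r, y, h, a, p, f, n, y, z, l)
  "gotcjyowxqy" → 11 new (g, o, t, c, j, y, o, w, x, q, y)
  "gotcjxvvya" → prefix "gotcj" already present; 5 new (x, v, v, y, a)
  "wrjxnwch" → prefix "wr" already present; 6 new (j, x, n, w, c, h)
  "wrhjzjand" → prefix "wr" already present; 7 new (h, j, z, j, a, n, d)
  "wrripmtvm" → prefix "wr" already present; 7 new (r, i, p, m, t, v, m)
  "wrrxmci" → prefix "wrr" already present; 4 new (x, m, c, i)
  "wrfdeb" → prefix "wr" already present; 4 new (f, d, e, b)
  "gotcjo" → prefix "gotcj" already present; 1 new (o)
  "gotcjselfb" → prefix "gotcj" already present; 5 new (s, e, l, f, b)
  "wriuuqabh" → prefix "wr" already present; 7 new (i, u, u, q, a, b, h)
  "gotcjkkn" → prefix "gotcj" already present; 3 new (k, k, n)
  "gotcjgcesvk" → prefix "gotcj" already present; 6 new (g, c, e, s, v, k)
  "gotcjzltdyw" → prefix "gotcj" already present; 6 new (z, l, t, d, y, w)
  "wrbri" → prefix "wr" already present; 3 new (b, r, i)
  "wrihnuoi" → prefix "wri" already present; 5 new (h, n, u, o, i)
  "gotcjq" → prefix "gotcj" already present; 1 new (q)
  "gotcjqwhx" → prefix "gotcjq" already present; 3 new (w, h, x)
  "gotcjak" → prefix "gotcj" already present; 2 new (a, k)
  "wrcvuhe" → prefix "wr" already present; 5 new (c, v, u, h, e)
Total nodes = 11 + 11 + 5 + 6 + 7 + 7 + 4 + 4 + 1 + 5 + 7 + 3 + 6 + 6 + 3 + 5 + 1 + 3 + 2 + 5 = 102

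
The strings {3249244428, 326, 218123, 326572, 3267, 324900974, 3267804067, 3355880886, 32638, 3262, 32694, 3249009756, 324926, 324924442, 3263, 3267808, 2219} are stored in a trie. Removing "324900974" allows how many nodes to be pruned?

Walk "324900974" from the leaf back toward the root, removing each node that no remaining word uses.
The suffix "4" (1 node) is used only by "324900974"; the node for "32490097" still has the child "5", so pruning stops there.
Nodes removed: 1

1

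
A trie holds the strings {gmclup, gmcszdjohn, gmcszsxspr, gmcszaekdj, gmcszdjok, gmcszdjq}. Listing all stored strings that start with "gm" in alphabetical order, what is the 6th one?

gmcszsxspr

Filter for "gm…" and sort: "gmclup", "gmcszaekdj", "gmcszdjohn", "gmcszdjok", "gmcszdjq", "gmcszsxspr"
Position 6: gmcszsxspr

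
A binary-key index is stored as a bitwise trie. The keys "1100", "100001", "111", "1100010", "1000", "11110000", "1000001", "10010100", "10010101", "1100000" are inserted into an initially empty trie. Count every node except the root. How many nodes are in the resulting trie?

For each word, the new-node count is its length minus the longest prefix already in the trie:
  "1100" → 4 new (1, 1, 0, 0)
  "100001" → prefix "1" already present; 5 new (0, 0, 0, 0, 1)
  "111" → prefix "11" already present; 1 new (1)
  "1100010" → prefix "1100" already present; 3 new (0, 1, 0)
  "1000" → prefix "1000" already present; 0 new (none)
  "11110000" → prefix "111" already present; 5 new (1, 0, 0, 0, 0)
  "1000001" → prefix "10000" already present; 2 new (0, 1)
  "10010100" → prefix "100" already present; 5 new (1, 0, 1, 0, 0)
  "10010101" → prefix "1001010" already present; 1 new (1)
  "1100000" → prefix "11000" already present; 2 new (0, 0)
Total nodes = 4 + 5 + 1 + 3 + 0 + 5 + 2 + 5 + 1 + 2 = 28

28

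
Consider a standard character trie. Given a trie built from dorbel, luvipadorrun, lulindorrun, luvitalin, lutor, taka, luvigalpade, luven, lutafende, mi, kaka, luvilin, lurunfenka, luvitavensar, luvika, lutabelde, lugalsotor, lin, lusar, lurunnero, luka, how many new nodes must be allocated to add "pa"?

2

"pa" shares no prefix with any stored word, so all 2 characters open new nodes.
2 − 0 = 2 new nodes.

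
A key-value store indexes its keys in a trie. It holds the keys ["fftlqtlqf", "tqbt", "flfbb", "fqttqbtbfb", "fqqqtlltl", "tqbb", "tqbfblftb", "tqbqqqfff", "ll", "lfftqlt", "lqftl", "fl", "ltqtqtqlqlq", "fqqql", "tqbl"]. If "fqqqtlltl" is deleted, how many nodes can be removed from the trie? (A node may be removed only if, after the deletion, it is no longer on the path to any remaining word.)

5

A node on "fqqqtlltl"'s path can go only if nothing else ends at it or branches off below it.
The suffix "tlltl" (5 nodes) is used only by "fqqqtlltl"; the node for "fqqq" still has the child "l", so pruning stops there.
Nodes removed: 5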